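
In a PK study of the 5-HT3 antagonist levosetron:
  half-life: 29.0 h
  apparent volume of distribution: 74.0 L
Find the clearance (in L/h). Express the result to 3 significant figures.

1.77 L/h

k = ln2 / t½ = 0.693147 / 29.0 = 0.02390 h⁻¹
CL = k × Vd = 0.02390 × 74.0 = 1.769 L/h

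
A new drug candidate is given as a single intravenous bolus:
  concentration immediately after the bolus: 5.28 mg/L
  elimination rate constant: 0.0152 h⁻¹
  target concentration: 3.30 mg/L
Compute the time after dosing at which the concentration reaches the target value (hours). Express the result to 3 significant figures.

30.9 h

t = ln(C₀ / C) / k = ln(5.280 / 3.30) / 0.01520
  = ln(1.600) / 0.01520 = 0.4700 / 0.01520 = 30.92 h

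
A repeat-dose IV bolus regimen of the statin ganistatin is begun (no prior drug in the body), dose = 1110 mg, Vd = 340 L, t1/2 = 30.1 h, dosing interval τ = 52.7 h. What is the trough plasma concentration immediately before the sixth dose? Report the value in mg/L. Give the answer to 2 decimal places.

1.38 mg/L

C₀ per dose = Dose / Vd = 1110 / 340 = 3.265 mg/L
k = ln2 / t½ = 0.693147 / 30.1 = 0.02303 h⁻¹
Fraction remaining after one interval: r = e^(−kτ) = e^(−0.02303 × 52.7) = 0.2971
Before dose 6, 5 doses have been given (aged 1τ, 2τ, 3τ, 4τ, 5τ).
C_trough = C₀ × (r + r² + … + r^5) = C₀ × r(1−r^5)/(1−r)
        = 3.265 × 0.2971 × (1 − 0.002315) / (1 − 0.2971) = 1.377 mg/L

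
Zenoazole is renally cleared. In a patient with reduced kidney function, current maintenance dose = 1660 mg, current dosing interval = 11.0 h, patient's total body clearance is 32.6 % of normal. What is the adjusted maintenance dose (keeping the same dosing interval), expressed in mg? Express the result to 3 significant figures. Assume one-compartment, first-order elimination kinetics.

541 mg

To keep the same average steady-state level, dosing rate must scale with clearance.
CL ratio = 32.6 / 100 = 0.3260
New dose (same interval) = 1660 × 0.3260 = 541.2 mg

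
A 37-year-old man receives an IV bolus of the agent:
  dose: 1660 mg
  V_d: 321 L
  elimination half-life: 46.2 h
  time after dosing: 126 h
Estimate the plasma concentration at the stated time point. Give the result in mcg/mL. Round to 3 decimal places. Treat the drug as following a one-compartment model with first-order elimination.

0.781 mcg/mL

C₀ = Dose / Vd = 1660 / 321 = 5.171 mg/L
k = ln2 / t½ = 0.693147 / 46.2 = 0.01500 h⁻¹
C = C₀ · e^(−k·t) = 5.171 × e^(−0.01500 × 126)
  = 5.171 × 0.1511 = 0.7813 mg/L
(0.7813 mg/L = 0.7813 mcg/mL)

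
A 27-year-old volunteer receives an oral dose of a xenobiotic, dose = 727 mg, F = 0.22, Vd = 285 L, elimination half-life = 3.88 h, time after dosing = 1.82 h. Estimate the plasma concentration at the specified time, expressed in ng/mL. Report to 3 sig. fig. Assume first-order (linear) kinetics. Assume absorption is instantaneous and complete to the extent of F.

Amount reaching circulation = F × Dose = 0.22 × 727.0 = 159.9 mg
C₀ = F·Dose / Vd = 159.9 / 285 = 0.5611 mg/L
k = ln2 / t½ = 0.693147 / 3.88 = 0.1786 h⁻¹
C = C₀ · e^(−k·t) = 0.5611 × e^(−0.1786 × 1.82)
  = 0.5611 × 0.7225 = 0.4054 mg/L
Convert: 0.4054 mg/L × 1000 = 405.4 ng/mL

405 ng/mL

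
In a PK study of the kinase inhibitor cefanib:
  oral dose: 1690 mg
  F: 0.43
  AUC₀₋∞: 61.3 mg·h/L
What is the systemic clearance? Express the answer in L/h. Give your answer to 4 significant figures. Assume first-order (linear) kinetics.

CL = F·Dose / AUC = 0.43 × 1690 / 61.3 = 11.85 L/h

11.85 L/h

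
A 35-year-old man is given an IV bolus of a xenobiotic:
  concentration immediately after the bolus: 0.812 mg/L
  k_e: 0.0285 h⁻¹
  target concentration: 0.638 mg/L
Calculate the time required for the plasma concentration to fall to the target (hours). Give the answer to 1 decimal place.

8.5 h

t = ln(C₀ / C) / k = ln(0.8120 / 0.638) / 0.02850
  = ln(1.273) / 0.02850 = 0.2414 / 0.02850 = 8.470 h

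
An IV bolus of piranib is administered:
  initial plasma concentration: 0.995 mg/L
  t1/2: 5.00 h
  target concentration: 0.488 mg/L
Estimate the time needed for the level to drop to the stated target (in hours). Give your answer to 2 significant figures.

k = ln2 / t½ = 0.693147 / 5.00 = 0.1386 h⁻¹
t = ln(C₀ / C) / k = ln(0.9950 / 0.488) / 0.1386
  = ln(2.039) / 0.1386 = 0.7125 / 0.1386 = 5.141 h

5.1 h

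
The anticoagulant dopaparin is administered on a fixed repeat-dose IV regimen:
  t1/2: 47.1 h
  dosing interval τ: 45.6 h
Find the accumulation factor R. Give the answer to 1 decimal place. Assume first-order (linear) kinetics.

k = ln2 / t½ = 0.693147 / 47.1 = 0.01472 h⁻¹
e^(−kτ) = e^(−0.01472 × 45.6) = 0.5111
Accumulation ratio R = 1 / (1 − e^(−kτ)) = 1 / (1 − 0.5111) = 2.045

2.0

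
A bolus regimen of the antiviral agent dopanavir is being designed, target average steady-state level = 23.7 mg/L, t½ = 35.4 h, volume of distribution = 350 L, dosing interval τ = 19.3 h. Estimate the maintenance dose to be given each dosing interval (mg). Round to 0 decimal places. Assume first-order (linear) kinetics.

k = ln2 / t½ = 0.693147 / 35.4 = 0.01958 h⁻¹
CL = k × Vd = 0.01958 × 350 = 6.853 L/h
At steady state, Dose/τ = Css × CL.
Dose = Css × CL × τ = 23.7 × 6.853 × 19.3 = 3135 mg

3135 mg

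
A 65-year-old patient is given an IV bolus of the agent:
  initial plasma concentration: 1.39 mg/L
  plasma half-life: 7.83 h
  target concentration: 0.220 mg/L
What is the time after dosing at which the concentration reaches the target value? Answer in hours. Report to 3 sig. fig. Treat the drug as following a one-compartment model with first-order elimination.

k = ln2 / t½ = 0.693147 / 7.83 = 0.08852 h⁻¹
t = ln(C₀ / C) / k = ln(1.390 / 0.220) / 0.08852
  = ln(6.318) / 0.08852 = 1.843 / 0.08852 = 20.82 h

20.8 h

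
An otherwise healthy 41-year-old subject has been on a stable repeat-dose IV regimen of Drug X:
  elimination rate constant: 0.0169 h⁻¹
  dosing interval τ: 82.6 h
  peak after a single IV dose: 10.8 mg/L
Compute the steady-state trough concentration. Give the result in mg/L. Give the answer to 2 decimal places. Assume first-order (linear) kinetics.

3.55 mg/L

e^(−kτ) = e^(−0.01690 × 82.6) = 0.2476
Accumulation ratio R = 1 / (1 − e^(−kτ)) = 1 / (1 − 0.2476) = 1.329
Steady-state trough = C₀ × R × e^(−kτ) = 10.8 × 1.329 × 0.2476 = 3.554 mg/L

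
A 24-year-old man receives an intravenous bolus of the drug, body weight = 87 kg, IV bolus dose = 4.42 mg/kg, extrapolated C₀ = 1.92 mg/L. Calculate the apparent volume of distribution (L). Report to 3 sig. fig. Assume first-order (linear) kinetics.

200 L

Dose = 4.42 × 87 = 384.5 mg
Vd = Dose / C₀ = 384.5 / 1.92 = 200.3 L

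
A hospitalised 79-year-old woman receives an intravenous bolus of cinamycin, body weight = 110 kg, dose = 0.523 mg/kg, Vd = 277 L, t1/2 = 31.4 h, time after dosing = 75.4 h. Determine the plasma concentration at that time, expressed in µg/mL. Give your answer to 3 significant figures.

Total dose = 0.523 × 110 = 57.53 mg
C₀ = Dose / Vd = 57.53 / 277 = 0.2077 mg/L
k = ln2 / t½ = 0.693147 / 31.4 = 0.02207 h⁻¹
C = C₀ · e^(−k·t) = 0.2077 × e^(−0.02207 × 75.4)
  = 0.2077 × 0.1894 = 0.03934 mg/L
(0.03934 mg/L = 0.03934 µg/mL)

0.0393 µg/mL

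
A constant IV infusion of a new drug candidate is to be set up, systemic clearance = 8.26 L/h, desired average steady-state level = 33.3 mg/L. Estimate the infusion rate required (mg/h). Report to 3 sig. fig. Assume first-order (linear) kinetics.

275 mg/h

At steady state, infusion rate R₀ = Css × CL = 33.3 × 8.260 = 275.1 mg/h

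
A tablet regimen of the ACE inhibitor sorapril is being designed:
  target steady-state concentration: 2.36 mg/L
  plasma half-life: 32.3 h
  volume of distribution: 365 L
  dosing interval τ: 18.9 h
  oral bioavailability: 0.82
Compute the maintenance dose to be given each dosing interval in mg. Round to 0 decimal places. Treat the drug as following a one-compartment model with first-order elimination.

426 mg

k = ln2 / t½ = 0.693147 / 32.3 = 0.02146 h⁻¹
CL = k × Vd = 0.02146 × 365 = 7.833 L/h
At steady state, F × (Dose/τ) = Css × CL.
Dose = Css × CL × τ / F = 2.36 × 7.833 × 18.9 / 0.82 = 426.1 mg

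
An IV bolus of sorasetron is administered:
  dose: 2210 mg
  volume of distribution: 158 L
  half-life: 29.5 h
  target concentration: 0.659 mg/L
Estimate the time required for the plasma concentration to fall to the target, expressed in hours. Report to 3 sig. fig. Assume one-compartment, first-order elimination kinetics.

C₀ = Dose / Vd = 2210 / 158 = 13.99 mg/L
k = ln2 / t½ = 0.693147 / 29.5 = 0.02350 h⁻¹
t = ln(C₀ / C) / k = ln(13.99 / 0.659) / 0.02350
  = ln(21.23) / 0.02350 = 3.055 / 0.02350 = 130.0 h

130 h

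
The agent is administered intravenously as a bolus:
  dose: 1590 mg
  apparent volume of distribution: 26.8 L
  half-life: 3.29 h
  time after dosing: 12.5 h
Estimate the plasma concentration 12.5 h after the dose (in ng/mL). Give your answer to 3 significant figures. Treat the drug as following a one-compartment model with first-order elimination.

C₀ = Dose / Vd = 1590 / 26.8 = 59.33 mg/L
k = ln2 / t½ = 0.693147 / 3.29 = 0.2107 h⁻¹
C = C₀ · e^(−k·t) = 59.33 × e^(−0.2107 × 12.5)
  = 59.33 × 0.07181 = 4.260 mg/L
Convert: 4.260 mg/L × 1000 = 4260 ng/mL

4260 ng/mL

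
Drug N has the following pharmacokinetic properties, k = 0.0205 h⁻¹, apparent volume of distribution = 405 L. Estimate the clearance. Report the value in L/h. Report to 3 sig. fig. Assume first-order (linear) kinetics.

8.30 L/h

CL = k × Vd = 0.0205 × 405 = 8.303 L/h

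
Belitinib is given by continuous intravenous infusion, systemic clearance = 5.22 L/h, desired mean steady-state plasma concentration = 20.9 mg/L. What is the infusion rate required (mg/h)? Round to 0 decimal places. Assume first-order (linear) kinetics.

At steady state, infusion rate R₀ = Css × CL = 20.9 × 5.220 = 109.1 mg/h

109 mg/h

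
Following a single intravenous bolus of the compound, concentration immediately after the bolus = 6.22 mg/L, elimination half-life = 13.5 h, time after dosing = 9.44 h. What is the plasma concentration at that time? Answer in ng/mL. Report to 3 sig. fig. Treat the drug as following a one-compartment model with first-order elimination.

k = ln2 / t½ = 0.693147 / 13.5 = 0.05134 h⁻¹
C = C₀ · e^(−k·t) = 6.220 × e^(−0.05134 × 9.44)
  = 6.220 × 0.6159 = 3.831 mg/L
Convert: 3.831 mg/L × 1000 = 3831 ng/mL

3830 ng/mL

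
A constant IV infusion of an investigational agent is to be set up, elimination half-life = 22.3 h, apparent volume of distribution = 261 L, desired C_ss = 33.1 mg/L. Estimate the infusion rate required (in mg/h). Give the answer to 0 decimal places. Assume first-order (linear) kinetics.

269 mg/h

k = ln2 / t½ = 0.693147 / 22.3 = 0.03108 h⁻¹
CL = k × Vd = 0.03108 × 261 = 8.112 L/h
At steady state, infusion rate R₀ = Css × CL = 33.1 × 8.112 = 268.5 mg/h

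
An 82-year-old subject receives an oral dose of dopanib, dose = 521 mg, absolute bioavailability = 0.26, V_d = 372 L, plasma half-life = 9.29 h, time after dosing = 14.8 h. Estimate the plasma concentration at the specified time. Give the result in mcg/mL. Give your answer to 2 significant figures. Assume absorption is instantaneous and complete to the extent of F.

0.12 mcg/mL

Amount reaching circulation = F × Dose = 0.26 × 521.0 = 135.5 mg
C₀ = F·Dose / Vd = 135.5 / 372 = 0.3642 mg/L
k = ln2 / t½ = 0.693147 / 9.29 = 0.07461 h⁻¹
C = C₀ · e^(−k·t) = 0.3642 × e^(−0.07461 × 14.8)
  = 0.3642 × 0.3315 = 0.1207 mg/L
(0.1207 mg/L = 0.1207 mcg/mL)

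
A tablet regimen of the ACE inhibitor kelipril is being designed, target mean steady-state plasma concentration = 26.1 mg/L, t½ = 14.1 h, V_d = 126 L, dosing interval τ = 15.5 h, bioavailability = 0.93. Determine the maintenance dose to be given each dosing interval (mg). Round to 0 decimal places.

k = ln2 / t½ = 0.693147 / 14.1 = 0.04916 h⁻¹
CL = k × Vd = 0.04916 × 126 = 6.194 L/h
At steady state, F × (Dose/τ) = Css × CL.
Dose = Css × CL × τ / F = 26.1 × 6.194 × 15.5 / 0.93 = 2694 mg

2694 mg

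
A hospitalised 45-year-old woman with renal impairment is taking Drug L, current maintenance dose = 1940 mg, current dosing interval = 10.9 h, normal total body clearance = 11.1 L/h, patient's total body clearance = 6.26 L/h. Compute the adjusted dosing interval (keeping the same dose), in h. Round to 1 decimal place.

To keep the same average steady-state level, dosing rate must scale with clearance.
CL ratio = 6.26 / 11.1 = 0.5640
New interval (same dose) = 10.9 / 0.5640 = 19.33 h

19.3 h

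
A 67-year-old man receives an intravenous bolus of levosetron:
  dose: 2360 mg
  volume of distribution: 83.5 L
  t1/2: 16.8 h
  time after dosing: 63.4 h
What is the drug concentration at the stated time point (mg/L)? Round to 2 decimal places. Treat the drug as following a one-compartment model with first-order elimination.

C₀ = Dose / Vd = 2360 / 83.5 = 28.26 mg/L
k = ln2 / t½ = 0.693147 / 16.8 = 0.04126 h⁻¹
C = C₀ · e^(−k·t) = 28.26 × e^(−0.04126 × 63.4)
  = 28.26 × 0.07310 = 2.066 mg/L

2.07 mg/L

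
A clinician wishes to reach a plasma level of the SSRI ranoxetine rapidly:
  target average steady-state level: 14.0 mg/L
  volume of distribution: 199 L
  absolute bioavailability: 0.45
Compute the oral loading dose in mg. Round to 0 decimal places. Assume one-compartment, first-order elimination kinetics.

6191 mg

LD = Css × Vd / F = 14.0 × 199 / 0.45 = 6191 mg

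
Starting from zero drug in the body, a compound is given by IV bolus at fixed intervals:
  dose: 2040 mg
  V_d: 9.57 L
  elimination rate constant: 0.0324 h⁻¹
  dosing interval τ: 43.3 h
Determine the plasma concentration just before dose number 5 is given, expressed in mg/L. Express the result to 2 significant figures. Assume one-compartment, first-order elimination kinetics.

69 mg/L

C₀ per dose = Dose / Vd = 2040 / 9.57 = 213.2 mg/L
Fraction remaining after one interval: r = e^(−kτ) = e^(−0.03240 × 43.3) = 0.2459
Before dose 5, 4 doses have been given (aged 1τ, 2τ, 3τ, 4τ).
C_trough = C₀ × (r + r² + … + r^4) = C₀ × r(1−r^4)/(1−r)
        = 213.2 × 0.2459 × (1 − 0.003656) / (1 − 0.2459) = 69.27 mg/L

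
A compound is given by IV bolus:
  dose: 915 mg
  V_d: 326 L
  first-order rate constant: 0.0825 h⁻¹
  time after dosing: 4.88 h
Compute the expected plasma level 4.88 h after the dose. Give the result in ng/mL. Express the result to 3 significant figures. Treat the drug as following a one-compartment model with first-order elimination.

C₀ = Dose / Vd = 915.0 / 326 = 2.807 mg/L
C = C₀ · e^(−k·t) = 2.807 × e^(−0.08250 × 4.88)
  = 2.807 × 0.6686 = 1.877 mg/L
Convert: 1.877 mg/L × 1000 = 1877 ng/mL

1880 ng/mL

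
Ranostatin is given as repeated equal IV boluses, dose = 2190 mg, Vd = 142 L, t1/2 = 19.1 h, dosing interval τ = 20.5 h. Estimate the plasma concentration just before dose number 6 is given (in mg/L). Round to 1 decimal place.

13.6 mg/L

C₀ per dose = Dose / Vd = 2190 / 142 = 15.42 mg/L
k = ln2 / t½ = 0.693147 / 19.1 = 0.03629 h⁻¹
Fraction remaining after one interval: r = e^(−kτ) = e^(−0.03629 × 20.5) = 0.4752
Before dose 6, 5 doses have been given (aged 1τ, 2τ, 3τ, 4τ, 5τ).
C_trough = C₀ × (r + r² + … + r^5) = C₀ × r(1−r^5)/(1−r)
        = 15.42 × 0.4752 × (1 − 0.02423) / (1 − 0.4752) = 13.62 mg/L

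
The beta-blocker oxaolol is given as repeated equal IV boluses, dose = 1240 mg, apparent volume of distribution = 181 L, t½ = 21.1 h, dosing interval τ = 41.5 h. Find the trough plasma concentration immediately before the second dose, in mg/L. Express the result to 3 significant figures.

C₀ per dose = Dose / Vd = 1240 / 181 = 6.851 mg/L
k = ln2 / t½ = 0.693147 / 21.1 = 0.03285 h⁻¹
Fraction remaining after one interval: r = e^(−kτ) = e^(−0.03285 × 41.5) = 0.2558
Before dose 2, 1 dose has been given (aged 1τ).
C_trough = C₀ × r = 6.851 × 0.2558 = 1.752 mg/L

1.75 mg/L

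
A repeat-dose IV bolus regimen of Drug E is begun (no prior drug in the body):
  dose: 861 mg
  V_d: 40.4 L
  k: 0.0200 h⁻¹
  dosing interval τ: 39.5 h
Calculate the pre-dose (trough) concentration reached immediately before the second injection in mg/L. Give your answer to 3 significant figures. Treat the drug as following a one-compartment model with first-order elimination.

9.67 mg/L

C₀ per dose = Dose / Vd = 861 / 40.4 = 21.31 mg/L
Fraction remaining after one interval: r = e^(−kτ) = e^(−0.02000 × 39.5) = 0.4538
Before dose 2, 1 dose has been given (aged 1τ).
C_trough = C₀ × r = 21.31 × 0.4538 = 9.670 mg/L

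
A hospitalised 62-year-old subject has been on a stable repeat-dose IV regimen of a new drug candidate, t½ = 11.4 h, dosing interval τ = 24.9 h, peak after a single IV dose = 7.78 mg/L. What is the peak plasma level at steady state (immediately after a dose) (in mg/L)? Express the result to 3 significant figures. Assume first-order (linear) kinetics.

9.97 mg/L

k = ln2 / t½ = 0.693147 / 11.4 = 0.06080 h⁻¹
e^(−kτ) = e^(−0.06080 × 24.9) = 0.2200
Accumulation ratio R = 1 / (1 − e^(−kτ)) = 1 / (1 − 0.2200) = 1.282
Steady-state peak = C₀ × R = 7.78 × 1.282 = 9.974 mg/L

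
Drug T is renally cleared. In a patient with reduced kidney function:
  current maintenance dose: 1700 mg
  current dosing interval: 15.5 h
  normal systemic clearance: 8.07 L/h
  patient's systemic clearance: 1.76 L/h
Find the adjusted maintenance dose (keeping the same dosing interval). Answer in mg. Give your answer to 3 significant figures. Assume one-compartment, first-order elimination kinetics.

To keep the same average steady-state level, dosing rate must scale with clearance.
CL ratio = 1.76 / 8.07 = 0.2181
New dose (same interval) = 1700 × 0.2181 = 370.8 mg

371 mg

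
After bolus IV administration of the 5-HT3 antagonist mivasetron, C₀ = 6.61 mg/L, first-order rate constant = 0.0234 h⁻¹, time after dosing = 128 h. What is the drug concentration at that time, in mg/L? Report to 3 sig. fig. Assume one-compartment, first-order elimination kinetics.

0.331 mg/L

C = C₀ · e^(−k·t) = 6.610 × e^(−0.02340 × 128)
  = 6.610 × 0.05003 = 0.3307 mg/L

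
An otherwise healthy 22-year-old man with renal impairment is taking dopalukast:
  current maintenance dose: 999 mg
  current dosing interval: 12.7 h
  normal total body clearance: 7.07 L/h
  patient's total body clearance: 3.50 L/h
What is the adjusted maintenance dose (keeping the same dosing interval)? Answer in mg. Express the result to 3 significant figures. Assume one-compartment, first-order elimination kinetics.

To keep the same average steady-state level, dosing rate must scale with clearance.
CL ratio = 3.50 / 7.07 = 0.4950
New dose (same interval) = 999 × 0.4950 = 494.5 mg

495 mg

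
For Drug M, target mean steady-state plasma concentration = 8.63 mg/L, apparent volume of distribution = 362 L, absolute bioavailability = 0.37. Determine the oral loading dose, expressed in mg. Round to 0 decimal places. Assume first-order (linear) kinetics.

LD = Css × Vd / F = 8.63 × 362 / 0.37 = 8443 mg

8443 mg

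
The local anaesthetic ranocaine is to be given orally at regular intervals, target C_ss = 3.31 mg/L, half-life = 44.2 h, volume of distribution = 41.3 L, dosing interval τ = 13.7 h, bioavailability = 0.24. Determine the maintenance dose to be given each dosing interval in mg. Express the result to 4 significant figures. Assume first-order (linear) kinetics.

122.4 mg

k = ln2 / t½ = 0.693147 / 44.2 = 0.01568 h⁻¹
CL = k × Vd = 0.01568 × 41.3 = 0.6476 L/h
At steady state, F × (Dose/τ) = Css × CL.
Dose = Css × CL × τ / F = 3.31 × 0.6476 × 13.7 / 0.24 = 122.4 mg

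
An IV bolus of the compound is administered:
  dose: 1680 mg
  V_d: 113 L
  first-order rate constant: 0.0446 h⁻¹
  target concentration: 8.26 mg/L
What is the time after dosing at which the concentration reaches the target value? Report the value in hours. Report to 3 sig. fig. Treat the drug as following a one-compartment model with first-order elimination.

13.2 h

C₀ = Dose / Vd = 1680 / 113 = 14.87 mg/L
t = ln(C₀ / C) / k = ln(14.87 / 8.26) / 0.04460
  = ln(1.800) / 0.04460 = 0.5878 / 0.04460 = 13.18 h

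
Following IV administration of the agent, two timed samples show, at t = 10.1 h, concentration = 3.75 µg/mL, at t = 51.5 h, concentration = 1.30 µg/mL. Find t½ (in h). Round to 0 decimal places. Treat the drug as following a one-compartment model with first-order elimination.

27 h

k = ln(C₁/C₂) / (t₂ − t₁) = ln(3.75/1.30) / (51.5 − 10.1)
  = 1.059 / 41.40 = 0.02558 h⁻¹
t½ = ln2 / k = 0.693147 / 0.02558 = 27.10 h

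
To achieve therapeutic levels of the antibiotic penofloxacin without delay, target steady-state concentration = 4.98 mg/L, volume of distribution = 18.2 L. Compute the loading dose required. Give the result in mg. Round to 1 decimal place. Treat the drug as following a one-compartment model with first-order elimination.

LD = Css × Vd = 4.98 × 18.2 = 90.64 mg

90.6 mg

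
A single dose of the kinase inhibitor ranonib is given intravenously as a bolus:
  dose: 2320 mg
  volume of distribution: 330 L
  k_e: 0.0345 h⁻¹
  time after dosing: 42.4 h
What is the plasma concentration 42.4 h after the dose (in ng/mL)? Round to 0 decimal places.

C₀ = Dose / Vd = 2320 / 330 = 7.030 mg/L
C = C₀ · e^(−k·t) = 7.030 × e^(−0.03450 × 42.4)
  = 7.030 × 0.2316 = 1.628 mg/L
Convert: 1.628 mg/L × 1000 = 1628 ng/mL

1628 ng/mL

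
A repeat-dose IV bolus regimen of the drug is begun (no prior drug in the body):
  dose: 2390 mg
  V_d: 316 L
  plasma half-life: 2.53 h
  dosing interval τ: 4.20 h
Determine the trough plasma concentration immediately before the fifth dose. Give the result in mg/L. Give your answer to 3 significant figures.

C₀ per dose = Dose / Vd = 2390 / 316 = 7.563 mg/L
k = ln2 / t½ = 0.693147 / 2.53 = 0.2740 h⁻¹
Fraction remaining after one interval: r = e^(−kτ) = e^(−0.2740 × 4.20) = 0.3164
Before dose 5, 4 doses have been given (aged 1τ, 2τ, 3τ, 4τ).
C_trough = C₀ × (r + r² + … + r^4) = C₀ × r(1−r^4)/(1−r)
        = 7.563 × 0.3164 × (1 − 0.01002) / (1 − 0.3164) = 3.465 mg/L

3.47 mg/L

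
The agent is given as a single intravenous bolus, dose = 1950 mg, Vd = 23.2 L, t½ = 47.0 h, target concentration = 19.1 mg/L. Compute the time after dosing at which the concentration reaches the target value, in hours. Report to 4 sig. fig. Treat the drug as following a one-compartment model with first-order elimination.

100.5 h

C₀ = Dose / Vd = 1950 / 23.2 = 84.05 mg/L
k = ln2 / t½ = 0.693147 / 47.0 = 0.01475 h⁻¹
t = ln(C₀ / C) / k = ln(84.05 / 19.1) / 0.01475
  = ln(4.401) / 0.01475 = 1.482 / 0.01475 = 100.5 h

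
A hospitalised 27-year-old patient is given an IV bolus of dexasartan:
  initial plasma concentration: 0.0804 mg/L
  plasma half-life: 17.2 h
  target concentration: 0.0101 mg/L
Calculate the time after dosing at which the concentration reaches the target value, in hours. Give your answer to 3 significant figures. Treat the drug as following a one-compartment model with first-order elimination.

51.5 h

k = ln2 / t½ = 0.693147 / 17.2 = 0.04030 h⁻¹
t = ln(C₀ / C) / k = ln(0.08040 / 0.0101) / 0.04030
  = ln(7.960) / 0.04030 = 2.074 / 0.04030 = 51.46 h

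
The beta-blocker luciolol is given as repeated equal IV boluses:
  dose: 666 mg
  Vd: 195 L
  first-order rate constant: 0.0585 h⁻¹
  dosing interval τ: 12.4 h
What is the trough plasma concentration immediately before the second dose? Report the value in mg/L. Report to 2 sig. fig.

C₀ per dose = Dose / Vd = 666 / 195 = 3.415 mg/L
Fraction remaining after one interval: r = e^(−kτ) = e^(−0.05850 × 12.4) = 0.4841
Before dose 2, 1 dose has been given (aged 1τ).
C_trough = C₀ × r = 3.415 × 0.4841 = 1.653 mg/L

1.7 mg/L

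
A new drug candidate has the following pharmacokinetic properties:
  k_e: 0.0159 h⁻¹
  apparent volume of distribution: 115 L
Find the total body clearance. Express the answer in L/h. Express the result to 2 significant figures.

1.8 L/h

CL = k × Vd = 0.0159 × 115 = 1.829 L/h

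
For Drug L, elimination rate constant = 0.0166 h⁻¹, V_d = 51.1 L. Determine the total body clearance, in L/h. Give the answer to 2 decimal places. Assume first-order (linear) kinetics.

CL = k × Vd = 0.0166 × 51.1 = 0.8483 L/h

0.85 L/h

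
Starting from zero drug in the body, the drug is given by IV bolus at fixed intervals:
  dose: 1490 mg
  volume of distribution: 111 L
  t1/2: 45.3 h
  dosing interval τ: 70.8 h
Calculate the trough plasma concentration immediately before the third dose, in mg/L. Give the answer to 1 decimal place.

C₀ per dose = Dose / Vd = 1490 / 111 = 13.42 mg/L
k = ln2 / t½ = 0.693147 / 45.3 = 0.01530 h⁻¹
Fraction remaining after one interval: r = e^(−kτ) = e^(−0.01530 × 70.8) = 0.3385
Before dose 3, 2 doses have been given (aged 1τ, 2τ).
C_trough = C₀ × (r + r²) = 13.42 × (0.3385 + 0.1146) = 6.081 mg/L

6.1 mg/L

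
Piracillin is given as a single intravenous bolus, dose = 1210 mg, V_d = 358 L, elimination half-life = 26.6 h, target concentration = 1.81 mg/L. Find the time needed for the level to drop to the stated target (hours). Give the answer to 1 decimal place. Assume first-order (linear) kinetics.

24.0 h

C₀ = Dose / Vd = 1210 / 358 = 3.380 mg/L
k = ln2 / t½ = 0.693147 / 26.6 = 0.02606 h⁻¹
t = ln(C₀ / C) / k = ln(3.380 / 1.81) / 0.02606
  = ln(1.867) / 0.02606 = 0.6243 / 0.02606 = 23.96 h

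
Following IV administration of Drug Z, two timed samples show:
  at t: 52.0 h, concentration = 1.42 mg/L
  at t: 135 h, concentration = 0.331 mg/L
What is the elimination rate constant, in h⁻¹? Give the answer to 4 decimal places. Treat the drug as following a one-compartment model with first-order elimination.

k = ln(C₁/C₂) / (t₂ − t₁) = ln(1.42/0.331) / (135 − 52.0)
  = 1.456 / 83.00 = 0.01754 h⁻¹

0.0175 h⁻¹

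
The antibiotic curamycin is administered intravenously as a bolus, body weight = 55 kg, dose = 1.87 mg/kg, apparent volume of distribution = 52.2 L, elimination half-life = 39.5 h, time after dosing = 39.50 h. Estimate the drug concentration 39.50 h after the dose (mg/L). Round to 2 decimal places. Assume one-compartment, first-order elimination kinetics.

Total dose = 1.87 × 55 = 102.9 mg
C₀ = Dose / Vd = 102.9 / 52.2 = 1.971 mg/L
k = ln2 / t½ = 0.693147 / 39.5 = 0.01755 h⁻¹
t / t½ = 39.50 / 39.5 = 1 half-lives
C = C₀ × (1/2)^1 = 1.971 × 0.5000 = 0.9855 mg/L

0.99 mg/L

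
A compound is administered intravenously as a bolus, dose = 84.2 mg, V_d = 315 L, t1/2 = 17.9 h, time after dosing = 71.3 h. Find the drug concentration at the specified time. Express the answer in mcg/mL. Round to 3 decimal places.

C₀ = Dose / Vd = 84.20 / 315 = 0.2673 mg/L
k = ln2 / t½ = 0.693147 / 17.9 = 0.03872 h⁻¹
C = C₀ · e^(−k·t) = 0.2673 × e^(−0.03872 × 71.3)
  = 0.2673 × 0.06325 = 0.01691 mg/L
(0.01691 mg/L = 0.01691 mcg/mL)

0.017 mcg/mL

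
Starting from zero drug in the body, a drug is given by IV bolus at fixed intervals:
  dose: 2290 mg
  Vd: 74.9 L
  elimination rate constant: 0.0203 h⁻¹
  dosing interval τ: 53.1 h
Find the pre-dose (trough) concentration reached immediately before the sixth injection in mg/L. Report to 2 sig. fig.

C₀ per dose = Dose / Vd = 2290 / 74.9 = 30.57 mg/L
Fraction remaining after one interval: r = e^(−kτ) = e^(−0.02030 × 53.1) = 0.3403
Before dose 6, 5 doses have been given (aged 1τ, 2τ, 3τ, 4τ, 5τ).
C_trough = C₀ × (r + r² + … + r^5) = C₀ × r(1−r^5)/(1−r)
        = 30.57 × 0.3403 × (1 − 0.004564) / (1 − 0.3403) = 15.70 mg/L

16 mg/L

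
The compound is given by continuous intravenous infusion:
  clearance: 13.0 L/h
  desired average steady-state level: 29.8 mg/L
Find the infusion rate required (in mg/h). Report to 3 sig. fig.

387 mg/h

At steady state, infusion rate R₀ = Css × CL = 29.8 × 13.00 = 387.4 mg/h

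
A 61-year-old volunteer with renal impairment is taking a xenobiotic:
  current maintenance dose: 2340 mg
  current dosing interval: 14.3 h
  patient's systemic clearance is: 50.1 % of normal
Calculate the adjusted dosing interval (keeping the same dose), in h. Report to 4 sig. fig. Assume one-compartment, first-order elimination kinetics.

28.54 h

To keep the same average steady-state level, dosing rate must scale with clearance.
CL ratio = 50.1 / 100 = 0.5010
New interval (same dose) = 14.3 / 0.5010 = 28.54 h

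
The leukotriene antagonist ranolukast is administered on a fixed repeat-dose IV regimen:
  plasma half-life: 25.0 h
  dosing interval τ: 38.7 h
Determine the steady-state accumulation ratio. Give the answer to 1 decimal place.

1.5

k = ln2 / t½ = 0.693147 / 25.0 = 0.02773 h⁻¹
e^(−kτ) = e^(−0.02773 × 38.7) = 0.3419
Accumulation ratio R = 1 / (1 − e^(−kτ)) = 1 / (1 − 0.3419) = 1.520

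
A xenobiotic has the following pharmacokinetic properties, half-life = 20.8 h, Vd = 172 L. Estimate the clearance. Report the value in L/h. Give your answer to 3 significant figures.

5.73 L/h

k = ln2 / t½ = 0.693147 / 20.8 = 0.03332 h⁻¹
CL = k × Vd = 0.03332 × 172 = 5.731 L/h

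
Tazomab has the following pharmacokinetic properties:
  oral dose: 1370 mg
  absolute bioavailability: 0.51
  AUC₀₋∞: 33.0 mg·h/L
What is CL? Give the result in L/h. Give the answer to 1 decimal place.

21.2 L/h

CL = F·Dose / AUC = 0.51 × 1370 / 33.0 = 21.17 L/h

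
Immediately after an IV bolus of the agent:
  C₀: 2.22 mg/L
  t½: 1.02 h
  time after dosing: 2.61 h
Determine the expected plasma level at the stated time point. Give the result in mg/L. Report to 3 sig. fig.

0.377 mg/L

k = ln2 / t½ = 0.693147 / 1.02 = 0.6796 h⁻¹
C = C₀ · e^(−k·t) = 2.220 × e^(−0.6796 × 2.61)
  = 2.220 × 0.1697 = 0.3767 mg/L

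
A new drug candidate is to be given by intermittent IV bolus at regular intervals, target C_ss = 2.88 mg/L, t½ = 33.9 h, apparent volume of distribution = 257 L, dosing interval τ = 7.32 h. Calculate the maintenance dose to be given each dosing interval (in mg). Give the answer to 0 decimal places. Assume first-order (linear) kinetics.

111 mg

k = ln2 / t½ = 0.693147 / 33.9 = 0.02045 h⁻¹
CL = k × Vd = 0.02045 × 257 = 5.256 L/h
At steady state, Dose/τ = Css × CL.
Dose = Css × CL × τ = 2.88 × 5.256 × 7.32 = 110.8 mg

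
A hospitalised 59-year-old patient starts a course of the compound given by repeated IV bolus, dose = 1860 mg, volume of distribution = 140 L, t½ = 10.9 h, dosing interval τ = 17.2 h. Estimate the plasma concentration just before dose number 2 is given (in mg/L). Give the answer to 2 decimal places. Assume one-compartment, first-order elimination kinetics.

C₀ per dose = Dose / Vd = 1860 / 140 = 13.29 mg/L
k = ln2 / t½ = 0.693147 / 10.9 = 0.06359 h⁻¹
Fraction remaining after one interval: r = e^(−kτ) = e^(−0.06359 × 17.2) = 0.3350
Before dose 2, 1 dose has been given (aged 1τ).
C_trough = C₀ × r = 13.29 × 0.3350 = 4.452 mg/L

4.45 mg/L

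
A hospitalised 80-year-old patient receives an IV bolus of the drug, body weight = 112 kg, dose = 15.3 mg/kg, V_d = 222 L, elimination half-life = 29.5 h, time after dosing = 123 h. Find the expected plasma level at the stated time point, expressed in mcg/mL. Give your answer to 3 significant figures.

Total dose = 15.3 × 112 = 1714 mg
C₀ = Dose / Vd = 1714 / 222 = 7.721 mg/L
k = ln2 / t½ = 0.693147 / 29.5 = 0.02350 h⁻¹
C = C₀ · e^(−k·t) = 7.721 × e^(−0.02350 × 123)
  = 7.721 × 0.05555 = 0.4289 mg/L
(0.4289 mg/L = 0.4289 mcg/mL)

0.429 mcg/mL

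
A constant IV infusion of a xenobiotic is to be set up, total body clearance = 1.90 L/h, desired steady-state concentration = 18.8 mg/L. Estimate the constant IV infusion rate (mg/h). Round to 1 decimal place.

At steady state, infusion rate R₀ = Css × CL = 18.8 × 1.900 = 35.72 mg/h

35.7 mg/h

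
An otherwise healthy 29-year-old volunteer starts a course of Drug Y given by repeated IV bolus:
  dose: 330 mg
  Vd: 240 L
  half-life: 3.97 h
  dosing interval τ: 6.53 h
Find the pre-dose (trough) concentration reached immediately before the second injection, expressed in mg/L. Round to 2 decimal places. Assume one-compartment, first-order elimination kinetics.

0.44 mg/L

C₀ per dose = Dose / Vd = 330 / 240 = 1.375 mg/L
k = ln2 / t½ = 0.693147 / 3.97 = 0.1746 h⁻¹
Fraction remaining after one interval: r = e^(−kτ) = e^(−0.1746 × 6.53) = 0.3198
Before dose 2, 1 dose has been given (aged 1τ).
C_trough = C₀ × r = 1.375 × 0.3198 = 0.4397 mg/L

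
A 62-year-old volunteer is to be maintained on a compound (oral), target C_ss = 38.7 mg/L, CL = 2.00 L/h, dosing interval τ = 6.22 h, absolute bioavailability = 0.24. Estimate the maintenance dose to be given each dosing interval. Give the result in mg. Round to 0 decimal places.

2006 mg

At steady state, F × (Dose/τ) = Css × CL.
Dose = Css × CL × τ / F = 38.7 × 2.000 × 6.22 / 0.24 = 2006 mg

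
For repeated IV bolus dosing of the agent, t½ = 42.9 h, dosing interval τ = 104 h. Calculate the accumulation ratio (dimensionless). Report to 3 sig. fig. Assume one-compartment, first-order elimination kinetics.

k = ln2 / t½ = 0.693147 / 42.9 = 0.01616 h⁻¹
e^(−kτ) = e^(−0.01616 × 104) = 0.1863
Accumulation ratio R = 1 / (1 − e^(−kτ)) = 1 / (1 − 0.1863) = 1.229

1.23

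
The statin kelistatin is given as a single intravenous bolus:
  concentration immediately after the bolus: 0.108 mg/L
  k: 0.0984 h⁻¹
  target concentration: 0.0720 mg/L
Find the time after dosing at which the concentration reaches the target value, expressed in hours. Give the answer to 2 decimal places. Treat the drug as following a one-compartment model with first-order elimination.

4.12 h

t = ln(C₀ / C) / k = ln(0.1080 / 0.0720) / 0.09840
  = ln(1.500) / 0.09840 = 0.4055 / 0.09840 = 4.121 h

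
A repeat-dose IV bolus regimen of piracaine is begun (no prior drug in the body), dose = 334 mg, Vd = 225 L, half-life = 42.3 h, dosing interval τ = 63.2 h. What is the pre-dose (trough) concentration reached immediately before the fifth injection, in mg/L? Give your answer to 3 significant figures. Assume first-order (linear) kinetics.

C₀ per dose = Dose / Vd = 334 / 225 = 1.484 mg/L
k = ln2 / t½ = 0.693147 / 42.3 = 0.01639 h⁻¹
Fraction remaining after one interval: r = e^(−kτ) = e^(−0.01639 × 63.2) = 0.3549
Before dose 5, 4 doses have been given (aged 1τ, 2τ, 3τ, 4τ).
C_trough = C₀ × (r + r² + … + r^4) = C₀ × r(1−r^4)/(1−r)
        = 1.484 × 0.3549 × (1 − 0.01586) / (1 − 0.3549) = 0.8035 mg/L

0.804 mg/L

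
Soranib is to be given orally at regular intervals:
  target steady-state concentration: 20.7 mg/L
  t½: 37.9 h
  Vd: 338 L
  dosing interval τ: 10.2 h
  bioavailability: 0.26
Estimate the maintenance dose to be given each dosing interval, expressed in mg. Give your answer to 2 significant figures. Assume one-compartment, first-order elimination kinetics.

5000 mg

k = ln2 / t½ = 0.693147 / 37.9 = 0.01829 h⁻¹
CL = k × Vd = 0.01829 × 338 = 6.182 L/h
At steady state, F × (Dose/τ) = Css × CL.
Dose = Css × CL × τ / F = 20.7 × 6.182 × 10.2 / 0.26 = 5020 mg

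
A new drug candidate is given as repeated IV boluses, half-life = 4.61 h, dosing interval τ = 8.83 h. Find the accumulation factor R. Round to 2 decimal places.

1.36

k = ln2 / t½ = 0.693147 / 4.61 = 0.1504 h⁻¹
e^(−kτ) = e^(−0.1504 × 8.83) = 0.2650
Accumulation ratio R = 1 / (1 − e^(−kτ)) = 1 / (1 − 0.2650) = 1.361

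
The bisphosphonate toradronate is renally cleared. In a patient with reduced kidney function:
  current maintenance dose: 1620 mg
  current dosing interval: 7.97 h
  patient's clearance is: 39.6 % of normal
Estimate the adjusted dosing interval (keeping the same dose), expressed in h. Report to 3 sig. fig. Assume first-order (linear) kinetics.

To keep the same average steady-state level, dosing rate must scale with clearance.
CL ratio = 39.6 / 100 = 0.3960
New interval (same dose) = 7.97 / 0.3960 = 20.13 h

20.1 h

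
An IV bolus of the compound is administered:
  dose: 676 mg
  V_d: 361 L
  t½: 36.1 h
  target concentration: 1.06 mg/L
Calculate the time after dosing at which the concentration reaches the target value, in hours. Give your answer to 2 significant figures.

30 h

C₀ = Dose / Vd = 676.0 / 361 = 1.873 mg/L
k = ln2 / t½ = 0.693147 / 36.1 = 0.01920 h⁻¹
t = ln(C₀ / C) / k = ln(1.873 / 1.06) / 0.01920
  = ln(1.767) / 0.01920 = 0.5693 / 0.01920 = 29.65 h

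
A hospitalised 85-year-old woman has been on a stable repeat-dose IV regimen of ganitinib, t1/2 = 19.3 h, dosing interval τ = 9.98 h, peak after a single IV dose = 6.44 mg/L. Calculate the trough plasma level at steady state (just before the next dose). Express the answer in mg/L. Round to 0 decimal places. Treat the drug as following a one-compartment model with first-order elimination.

k = ln2 / t½ = 0.693147 / 19.3 = 0.03591 h⁻¹
e^(−kτ) = e^(−0.03591 × 9.98) = 0.6988
Accumulation ratio R = 1 / (1 − e^(−kτ)) = 1 / (1 − 0.6988) = 3.320
Steady-state trough = C₀ × R × e^(−kτ) = 6.44 × 3.320 × 0.6988 = 14.94 mg/L

15 mg/L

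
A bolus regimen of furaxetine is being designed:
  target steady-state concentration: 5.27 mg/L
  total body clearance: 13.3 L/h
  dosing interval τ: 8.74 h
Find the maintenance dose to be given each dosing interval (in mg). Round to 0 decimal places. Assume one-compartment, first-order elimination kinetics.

At steady state, Dose/τ = Css × CL.
Dose = Css × CL × τ = 5.27 × 13.30 × 8.74 = 612.6 mg

613 mg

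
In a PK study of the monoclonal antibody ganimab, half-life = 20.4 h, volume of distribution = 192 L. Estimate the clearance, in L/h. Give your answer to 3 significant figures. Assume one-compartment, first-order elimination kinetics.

6.52 L/h

k = ln2 / t½ = 0.693147 / 20.4 = 0.03398 h⁻¹
CL = k × Vd = 0.03398 × 192 = 6.524 L/h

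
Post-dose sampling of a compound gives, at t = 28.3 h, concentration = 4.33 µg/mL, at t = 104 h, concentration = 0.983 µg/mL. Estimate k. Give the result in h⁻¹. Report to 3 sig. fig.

0.0196 h⁻¹

k = ln(C₁/C₂) / (t₂ − t₁) = ln(4.33/0.983) / (104 − 28.3)
  = 1.483 / 75.70 = 0.01959 h⁻¹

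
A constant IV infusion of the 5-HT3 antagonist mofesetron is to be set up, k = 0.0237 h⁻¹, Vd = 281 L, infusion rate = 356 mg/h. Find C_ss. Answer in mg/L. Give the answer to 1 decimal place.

CL = k × Vd = 0.02370 × 281 = 6.660 L/h
At steady state Css = R₀ / CL = 356 / 6.660 = 53.45 mg/L

53.5 mg/L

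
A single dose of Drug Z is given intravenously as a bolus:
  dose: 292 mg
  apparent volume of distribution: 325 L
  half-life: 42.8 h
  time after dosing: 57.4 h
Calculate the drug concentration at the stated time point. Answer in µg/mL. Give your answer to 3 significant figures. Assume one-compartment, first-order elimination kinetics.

C₀ = Dose / Vd = 292.0 / 325 = 0.8985 mg/L
k = ln2 / t½ = 0.693147 / 42.8 = 0.01620 h⁻¹
C = C₀ · e^(−k·t) = 0.8985 × e^(−0.01620 × 57.4)
  = 0.8985 × 0.3946 = 0.3545 mg/L
(0.3545 mg/L = 0.3545 µg/mL)

0.355 µg/mL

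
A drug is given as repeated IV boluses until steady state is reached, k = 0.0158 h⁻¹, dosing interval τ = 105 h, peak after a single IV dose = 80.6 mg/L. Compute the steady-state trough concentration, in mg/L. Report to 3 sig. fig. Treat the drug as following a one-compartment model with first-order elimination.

e^(−kτ) = e^(−0.01580 × 105) = 0.1903
Accumulation ratio R = 1 / (1 − e^(−kτ)) = 1 / (1 − 0.1903) = 1.235
Steady-state trough = C₀ × R × e^(−kτ) = 80.6 × 1.235 × 0.1903 = 18.94 mg/L

18.9 mg/L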